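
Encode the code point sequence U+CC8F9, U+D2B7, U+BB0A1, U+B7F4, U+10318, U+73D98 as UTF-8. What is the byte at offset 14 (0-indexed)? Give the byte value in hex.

U+CC8F9 → 4-byte form F3 8C A3 B9 at offsets 0–3.
U+D2B7 → 3-byte form ED 8A B7 at offsets 4–6.
U+BB0A1 → 4-byte form F2 BB 82 A1 at offsets 7–10.
U+B7F4 → 3-byte form EB 9F B4 at offsets 11–13.
U+10318 → 4-byte form F0 90 8C 98 at offsets 14–17.
Offset 14 falls in char 5's range; it's byte 1 of F0 90 8C 98 = 0xF0.

0xF0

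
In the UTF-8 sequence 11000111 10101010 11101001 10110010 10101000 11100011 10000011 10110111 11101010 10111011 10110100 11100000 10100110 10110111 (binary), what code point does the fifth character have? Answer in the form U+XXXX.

U+09B7

Offset 0: leading byte 0xC7 = 11000111 → 2-byte char #1 = C7 AA.
Offset 2: leading byte 0xE9 = 11101001 → 3-byte char #2 = E9 B2 A8.
Offset 5: leading byte 0xE3 = 11100011 → 3-byte char #3 = E3 83 B7.
Offset 8: leading byte 0xEA = 11101010 → 3-byte char #4 = EA BB B4.
Offset 11: leading byte 0xE0 = 11100000 → 3-byte char #5 = E0 A6 B7.
Leading byte 0xE0 = 11100000 matches 1110xxxx → 3-byte sequence.
Byte 1: 0xE0 = 11100000, payload 0000 (4 bits).
Byte 2: 0xA6 = 10100110 (10xxxxxx ✓), payload 100110.
Byte 3: 0xB7 = 10110111 (10xxxxxx ✓), payload 110111.
Concatenate: 0000100110110111 = 0x9B7 (16 bits → U+09B7).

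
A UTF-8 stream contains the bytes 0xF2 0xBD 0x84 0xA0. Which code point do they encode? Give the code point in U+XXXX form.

U+BD120

Leading byte 0xF2 = 11110010 matches 11110xxx → 4-byte sequence.
Byte 1: 0xF2 = 11110010, payload 010 (3 bits).
Byte 2: 0xBD = 10111101 (10xxxxxx ✓), payload 111101.
Byte 3: 0x84 = 10000100 (10xxxxxx ✓), payload 000100.
Byte 4: 0xA0 = 10100000 (10xxxxxx ✓), payload 100000.
Concatenate: 010111101000100100000 = 0xBD120 (21 bits → U+BD120).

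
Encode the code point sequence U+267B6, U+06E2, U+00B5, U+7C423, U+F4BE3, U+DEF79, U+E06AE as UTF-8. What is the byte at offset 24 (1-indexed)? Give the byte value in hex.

1-indexed offset 24 is 0-indexed offset 23.
U+267B6 → 4-byte form F0 A6 9E B6 at offsets 0–3.
U+06E2 → 2-byte form DB A2 at offsets 4–5.
U+00B5 → 2-byte form C2 B5 at offsets 6–7.
U+7C423 → 4-byte form F1 BC 90 A3 at offsets 8–11.
U+F4BE3 → 4-byte form F3 B4 AF A3 at offsets 12–15.
U+DEF79 → 4-byte form F3 9E BD B9 at offsets 16–19.
U+E06AE → 4-byte form F3 A0 9A AE at offsets 20–23.
Offset 23 falls in char 7's range; it's byte 4 of F3 A0 9A AE = 0xAE.

0xAE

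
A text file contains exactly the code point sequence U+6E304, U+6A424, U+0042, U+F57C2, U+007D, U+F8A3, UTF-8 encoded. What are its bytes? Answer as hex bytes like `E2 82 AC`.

U+6E304: 4-byte form → F1 AE 8C 84.
U+6A424: 4-byte form → F1 AA 90 A4.
U+0042: 1-byte form → 42.
U+F57C2: 4-byte form → F3 B5 9F 82.
U+007D: 1-byte form → 7D.
U+F8A3: 3-byte form → EF A2 A3.
Concatenated (17 bytes): F1 AE 8C 84 F1 AA 90 A4 42 F3 B5 9F 82 7D EF A2 A3.

F1 AE 8C 84 F1 AA 90 A4 42 F3 B5 9F 82 7D EF A2 A3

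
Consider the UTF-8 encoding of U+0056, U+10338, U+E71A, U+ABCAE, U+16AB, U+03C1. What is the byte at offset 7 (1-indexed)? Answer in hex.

1-indexed offset 7 is 0-indexed offset 6.
U+0056 → 1-byte form 56 at offsets 0–0.
U+10338 → 4-byte form F0 90 8C B8 at offsets 1–4.
U+E71A → 3-byte form EE 9C 9A at offsets 5–7.
Offset 6 falls in char 3's range; it's byte 2 of EE 9C 9A = 0x9C.

0x9C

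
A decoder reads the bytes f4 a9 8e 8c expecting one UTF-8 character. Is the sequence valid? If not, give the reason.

Leading byte 0xF4 = 11110100 → 4-byte form.
Payload = 0x12938C, which exceeds U+10FFFF, the maximum Unicode code point. (Leading bytes F5–FF, or F4 followed by ≥ 0x90, are invalid.)

invalid (encodes a value above U+10FFFF)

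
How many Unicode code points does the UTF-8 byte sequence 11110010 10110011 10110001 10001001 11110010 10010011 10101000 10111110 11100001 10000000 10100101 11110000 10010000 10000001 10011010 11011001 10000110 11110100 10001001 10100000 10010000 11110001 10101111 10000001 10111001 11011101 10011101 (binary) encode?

Byte at offset 0: 0xF2 = 11110010 → 4-byte char (#1). Advance 4.
Byte at offset 4: 0xF2 = 11110010 → 4-byte char (#2). Advance 4.
Byte at offset 8: 0xE1 = 11100001 → 3-byte char (#3). Advance 3.
Byte at offset 11: 0xF0 = 11110000 → 4-byte char (#4). Advance 4.
Byte at offset 15: 0xD9 = 11011001 → 2-byte char (#5). Advance 2.
Byte at offset 17: 0xF4 = 11110100 → 4-byte char (#6). Advance 4.
Byte at offset 21: 0xF1 = 11110001 → 4-byte char (#7). Advance 4.
Byte at offset 25: 0xDD = 11011101 → 2-byte char (#8). Advance 2.
Reached end at offset 27 after 8 code points.

8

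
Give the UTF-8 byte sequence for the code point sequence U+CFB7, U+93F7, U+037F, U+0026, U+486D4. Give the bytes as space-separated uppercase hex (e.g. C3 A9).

U+CFB7: 3-byte form → EC BE B7.
U+93F7: 3-byte form → E9 8F B7.
U+037F: 2-byte form → CD BF.
U+0026: 1-byte form → 26.
U+486D4: 4-byte form → F1 88 9B 94.
Concatenated (13 bytes): EC BE B7 E9 8F B7 CD BF 26 F1 88 9B 94.

EC BE B7 E9 8F B7 CD BF 26 F1 88 9B 94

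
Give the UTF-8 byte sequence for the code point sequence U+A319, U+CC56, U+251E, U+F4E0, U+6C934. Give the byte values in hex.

U+A319: 3-byte form → EA 8C 99.
U+CC56: 3-byte form → EC B1 96.
U+251E: 3-byte form → E2 94 9E.
U+F4E0: 3-byte form → EF 93 A0.
U+6C934: 4-byte form → F1 AC A4 B4.
Concatenated (16 bytes): EA 8C 99 EC B1 96 E2 94 9E EF 93 A0 F1 AC A4 B4.

EA 8C 99 EC B1 96 E2 94 9E EF 93 A0 F1 AC A4 B4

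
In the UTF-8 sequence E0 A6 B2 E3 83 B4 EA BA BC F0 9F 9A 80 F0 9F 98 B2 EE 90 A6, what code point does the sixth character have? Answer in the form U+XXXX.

U+E426

Offset 0: leading byte 0xE0 = 11100000 → 3-byte char #1 = E0 A6 B2.
Offset 3: leading byte 0xE3 = 11100011 → 3-byte char #2 = E3 83 B4.
Offset 6: leading byte 0xEA = 11101010 → 3-byte char #3 = EA BA BC.
Offset 9: leading byte 0xF0 = 11110000 → 4-byte char #4 = F0 9F 9A 80.
Offset 13: leading byte 0xF0 = 11110000 → 4-byte char #5 = F0 9F 98 B2.
Offset 17: leading byte 0xEE = 11101110 → 3-byte char #6 = EE 90 A6.
Leading byte 0xEE = 11101110 matches 1110xxxx → 3-byte sequence.
Byte 1: 0xEE = 11101110, payload 1110 (4 bits).
Byte 2: 0x90 = 10010000 (10xxxxxx ✓), payload 010000.
Byte 3: 0xA6 = 10100110 (10xxxxxx ✓), payload 100110.
Concatenate: 1110010000100110 = 0xE426 (16 bits → U+E426).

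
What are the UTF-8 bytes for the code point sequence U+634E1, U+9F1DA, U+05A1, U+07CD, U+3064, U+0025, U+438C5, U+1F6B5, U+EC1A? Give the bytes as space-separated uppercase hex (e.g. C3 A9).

F1 A3 93 A1 F2 9F 87 9A D6 A1 DF 8D E3 81 A4 25 F1 83 A3 85 F0 9F 9A B5 EE B0 9A

U+634E1: 4-byte form → F1 A3 93 A1.
U+9F1DA: 4-byte form → F2 9F 87 9A.
U+05A1: 2-byte form → D6 A1.
U+07CD: 2-byte form → DF 8D.
U+3064: 3-byte form → E3 81 A4.
U+0025: 1-byte form → 25.
U+438C5: 4-byte form → F1 83 A3 85.
U+1F6B5: 4-byte form → F0 9F 9A B5.
U+EC1A: 3-byte form → EE B0 9A.
Concatenated (27 bytes): F1 A3 93 A1 F2 9F 87 9A D6 A1 DF 8D E3 81 A4 25 F1 83 A3 85 F0 9F 9A B5 EE B0 9A.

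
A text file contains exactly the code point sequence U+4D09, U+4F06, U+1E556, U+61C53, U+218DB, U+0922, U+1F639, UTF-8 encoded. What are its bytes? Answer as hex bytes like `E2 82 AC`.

U+4D09: 3-byte form → E4 B4 89.
U+4F06: 3-byte form → E4 BC 86.
U+1E556: 4-byte form → F0 9E 95 96.
U+61C53: 4-byte form → F1 A1 B1 93.
U+218DB: 4-byte form → F0 A1 A3 9B.
U+0922: 3-byte form → E0 A4 A2.
U+1F639: 4-byte form → F0 9F 98 B9.
Concatenated (25 bytes): E4 B4 89 E4 BC 86 F0 9E 95 96 F1 A1 B1 93 F0 A1 A3 9B E0 A4 A2 F0 9F 98 B9.

E4 B4 89 E4 BC 86 F0 9E 95 96 F1 A1 B1 93 F0 A1 A3 9B E0 A4 A2 F0 9F 98 B9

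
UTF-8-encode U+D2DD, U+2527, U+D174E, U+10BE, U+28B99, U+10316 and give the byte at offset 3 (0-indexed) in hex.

0xE2

U+D2DD → 3-byte form ED 8B 9D at offsets 0–2.
U+2527 → 3-byte form E2 94 A7 at offsets 3–5.
Offset 3 falls in char 2's range; it's byte 1 of E2 94 A7 = 0xE2.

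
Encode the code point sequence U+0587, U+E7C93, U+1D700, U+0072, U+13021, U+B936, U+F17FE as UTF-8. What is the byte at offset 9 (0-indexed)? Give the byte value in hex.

U+0587 → 2-byte form D6 87 at offsets 0–1.
U+E7C93 → 4-byte form F3 A7 B2 93 at offsets 2–5.
U+1D700 → 4-byte form F0 9D 9C 80 at offsets 6–9.
Offset 9 falls in char 3's range; it's byte 4 of F0 9D 9C 80 = 0x80.

0x80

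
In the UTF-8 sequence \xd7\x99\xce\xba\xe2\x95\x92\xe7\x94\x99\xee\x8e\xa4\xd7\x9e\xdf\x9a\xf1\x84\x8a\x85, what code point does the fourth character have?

Offset 0: leading byte 0xD7 = 11010111 → 2-byte char #1 = D7 99.
Offset 2: leading byte 0xCE = 11001110 → 2-byte char #2 = CE BA.
Offset 4: leading byte 0xE2 = 11100010 → 3-byte char #3 = E2 95 92.
Offset 7: leading byte 0xE7 = 11100111 → 3-byte char #4 = E7 94 99.
Leading byte 0xE7 = 11100111 matches 1110xxxx → 3-byte sequence.
Byte 1: 0xE7 = 11100111, payload 0111 (4 bits).
Byte 2: 0x94 = 10010100 (10xxxxxx ✓), payload 010100.
Byte 3: 0x99 = 10011001 (10xxxxxx ✓), payload 011001.
Concatenate: 0111010100011001 = 0x7519 (16 bits → U+7519).

U+7519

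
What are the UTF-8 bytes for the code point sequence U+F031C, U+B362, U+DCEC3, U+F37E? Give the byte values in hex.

F3 B0 8C 9C EB 8D A2 F3 9C BB 83 EF 8D BE

U+F031C: 4-byte form → F3 B0 8C 9C.
U+B362: 3-byte form → EB 8D A2.
U+DCEC3: 4-byte form → F3 9C BB 83.
U+F37E: 3-byte form → EF 8D BE.
Concatenated (14 bytes): F3 B0 8C 9C EB 8D A2 F3 9C BB 83 EF 8D BE.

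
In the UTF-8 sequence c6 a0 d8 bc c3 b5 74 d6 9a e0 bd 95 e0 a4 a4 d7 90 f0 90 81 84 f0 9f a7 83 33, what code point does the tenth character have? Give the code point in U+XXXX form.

U+1F9C3

Offset 0: leading byte 0xC6 = 11000110 → 2-byte char #1 = C6 A0.
Offset 2: leading byte 0xD8 = 11011000 → 2-byte char #2 = D8 BC.
Offset 4: leading byte 0xC3 = 11000011 → 2-byte char #3 = C3 B5.
Offset 6: leading byte 0x74 = 01110100 → 1-byte char #4 = 74.
Offset 7: leading byte 0xD6 = 11010110 → 2-byte char #5 = D6 9A.
Offset 9: leading byte 0xE0 = 11100000 → 3-byte char #6 = E0 BD 95.
Offset 12: leading byte 0xE0 = 11100000 → 3-byte char #7 = E0 A4 A4.
Offset 15: leading byte 0xD7 = 11010111 → 2-byte char #8 = D7 90.
Offset 17: leading byte 0xF0 = 11110000 → 4-byte char #9 = F0 90 81 84.
Offset 21: leading byte 0xF0 = 11110000 → 4-byte char #10 = F0 9F A7 83.
Leading byte 0xF0 = 11110000 matches 11110xxx → 4-byte sequence.
Byte 1: 0xF0 = 11110000, payload 000 (3 bits).
Byte 2: 0x9F = 10011111 (10xxxxxx ✓), payload 011111.
Byte 3: 0xA7 = 10100111 (10xxxxxx ✓), payload 100111.
Byte 4: 0x83 = 10000011 (10xxxxxx ✓), payload 000011.
Concatenate: 000011111100111000011 = 0x1F9C3 (21 bits → U+1F9C3).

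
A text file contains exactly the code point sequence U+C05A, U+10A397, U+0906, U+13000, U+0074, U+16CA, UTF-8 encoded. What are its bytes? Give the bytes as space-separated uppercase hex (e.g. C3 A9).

U+C05A: 3-byte form → EC 81 9A.
U+10A397: 4-byte form → F4 8A 8E 97.
U+0906: 3-byte form → E0 A4 86.
U+13000: 4-byte form → F0 93 80 80.
U+0074: 1-byte form → 74.
U+16CA: 3-byte form → E1 9B 8A.
Concatenated (18 bytes): EC 81 9A F4 8A 8E 97 E0 A4 86 F0 93 80 80 74 E1 9B 8A.

EC 81 9A F4 8A 8E 97 E0 A4 86 F0 93 80 80 74 E1 9B 8A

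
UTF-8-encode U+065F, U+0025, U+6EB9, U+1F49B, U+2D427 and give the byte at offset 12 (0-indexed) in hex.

0x90

U+065F → 2-byte form D9 9F at offsets 0–1.
U+0025 → 1-byte form 25 at offsets 2–2.
U+6EB9 → 3-byte form E6 BA B9 at offsets 3–5.
U+1F49B → 4-byte form F0 9F 92 9B at offsets 6–9.
U+2D427 → 4-byte form F0 AD 90 A7 at offsets 10–13.
Offset 12 falls in char 5's range; it's byte 3 of F0 AD 90 A7 = 0x90.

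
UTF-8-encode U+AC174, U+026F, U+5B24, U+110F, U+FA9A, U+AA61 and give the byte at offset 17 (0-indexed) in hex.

U+AC174 → 4-byte form F2 AC 85 B4 at offsets 0–3.
U+026F → 2-byte form C9 AF at offsets 4–5.
U+5B24 → 3-byte form E5 AC A4 at offsets 6–8.
U+110F → 3-byte form E1 84 8F at offsets 9–11.
U+FA9A → 3-byte form EF AA 9A at offsets 12–14.
U+AA61 → 3-byte form EA A9 A1 at offsets 15–17.
Offset 17 falls in char 6's range; it's byte 3 of EA A9 A1 = 0xA1.

0xA1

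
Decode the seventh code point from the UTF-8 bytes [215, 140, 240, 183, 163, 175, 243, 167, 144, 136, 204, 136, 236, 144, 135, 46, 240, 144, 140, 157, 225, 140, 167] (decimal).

U+1031D

Offset 0: leading byte 0xD7 = 11010111 → 2-byte char #1 = D7 8C.
Offset 2: leading byte 0xF0 = 11110000 → 4-byte char #2 = F0 B7 A3 AF.
Offset 6: leading byte 0xF3 = 11110011 → 4-byte char #3 = F3 A7 90 88.
Offset 10: leading byte 0xCC = 11001100 → 2-byte char #4 = CC 88.
Offset 12: leading byte 0xEC = 11101100 → 3-byte char #5 = EC 90 87.
Offset 15: leading byte 0x2E = 00101110 → 1-byte char #6 = 2E.
Offset 16: leading byte 0xF0 = 11110000 → 4-byte char #7 = F0 90 8C 9D.
Leading byte 0xF0 = 11110000 matches 11110xxx → 4-byte sequence.
Byte 1: 0xF0 = 11110000, payload 000 (3 bits).
Byte 2: 0x90 = 10010000 (10xxxxxx ✓), payload 010000.
Byte 3: 0x8C = 10001100 (10xxxxxx ✓), payload 001100.
Byte 4: 0x9D = 10011101 (10xxxxxx ✓), payload 011101.
Concatenate: 000010000001100011101 = 0x1031D (21 bits → U+1031D).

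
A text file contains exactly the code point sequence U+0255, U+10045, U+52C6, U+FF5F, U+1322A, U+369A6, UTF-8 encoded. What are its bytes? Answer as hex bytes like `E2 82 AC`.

C9 95 F0 90 81 85 E5 8B 86 EF BD 9F F0 93 88 AA F0 B6 A6 A6

U+0255: 2-byte form → C9 95.
U+10045: 4-byte form → F0 90 81 85.
U+52C6: 3-byte form → E5 8B 86.
U+FF5F: 3-byte form → EF BD 9F.
U+1322A: 4-byte form → F0 93 88 AA.
U+369A6: 4-byte form → F0 B6 A6 A6.
Concatenated (20 bytes): C9 95 F0 90 81 85 E5 8B 86 EF BD 9F F0 93 88 AA F0 B6 A6 A6.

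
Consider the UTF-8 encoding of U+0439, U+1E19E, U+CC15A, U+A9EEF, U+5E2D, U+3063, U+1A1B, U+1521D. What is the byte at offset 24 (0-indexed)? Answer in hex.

U+0439 → 2-byte form D0 B9 at offsets 0–1.
U+1E19E → 4-byte form F0 9E 86 9E at offsets 2–5.
U+CC15A → 4-byte form F3 8C 85 9A at offsets 6–9.
U+A9EEF → 4-byte form F2 A9 BB AF at offsets 10–13.
U+5E2D → 3-byte form E5 B8 AD at offsets 14–16.
U+3063 → 3-byte form E3 81 A3 at offsets 17–19.
U+1A1B → 3-byte form E1 A8 9B at offsets 20–22.
U+1521D → 4-byte form F0 95 88 9D at offsets 23–26.
Offset 24 falls in char 8's range; it's byte 2 of F0 95 88 9D = 0x95.

0x95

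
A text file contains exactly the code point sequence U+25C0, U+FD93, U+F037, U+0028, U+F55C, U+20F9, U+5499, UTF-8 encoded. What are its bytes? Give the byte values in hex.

U+25C0: 3-byte form → E2 97 80.
U+FD93: 3-byte form → EF B6 93.
U+F037: 3-byte form → EF 80 B7.
U+0028: 1-byte form → 28.
U+F55C: 3-byte form → EF 95 9C.
U+20F9: 3-byte form → E2 83 B9.
U+5499: 3-byte form → E5 92 99.
Concatenated (19 bytes): E2 97 80 EF B6 93 EF 80 B7 28 EF 95 9C E2 83 B9 E5 92 99.

E2 97 80 EF B6 93 EF 80 B7 28 EF 95 9C E2 83 B9 E5 92 99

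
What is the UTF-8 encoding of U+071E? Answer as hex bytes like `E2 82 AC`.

U+071E = 0x71E = 1822 decimal. In range U+0080–U+07FF → 2-byte form: 110xxxxx 10xxxxxx.
Binary (11 bits): 11100011110.
Split 5+6: 11100 | 011110.
Byte 1: 11011100 = 0xDC.
Byte 2: 10011110 = 0x9E.

DC 9E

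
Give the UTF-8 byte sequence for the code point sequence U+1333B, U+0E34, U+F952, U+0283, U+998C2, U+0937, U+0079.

F0 93 8C BB E0 B8 B4 EF A5 92 CA 83 F2 99 A3 82 E0 A4 B7 79

U+1333B: 4-byte form → F0 93 8C BB.
U+0E34: 3-byte form → E0 B8 B4.
U+F952: 3-byte form → EF A5 92.
U+0283: 2-byte form → CA 83.
U+998C2: 4-byte form → F2 99 A3 82.
U+0937: 3-byte form → E0 A4 B7.
U+0079: 1-byte form → 79.
Concatenated (20 bytes): F0 93 8C BB E0 B8 B4 EF A5 92 CA 83 F2 99 A3 82 E0 A4 B7 79.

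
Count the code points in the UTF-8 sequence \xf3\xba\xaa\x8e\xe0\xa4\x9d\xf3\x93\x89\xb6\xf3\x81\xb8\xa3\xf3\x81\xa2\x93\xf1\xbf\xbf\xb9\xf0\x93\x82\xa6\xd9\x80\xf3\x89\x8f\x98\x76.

Byte at offset 0: 0xF3 = 11110011 → 4-byte char (#1). Advance 4.
Byte at offset 4: 0xE0 = 11100000 → 3-byte char (#2). Advance 3.
Byte at offset 7: 0xF3 = 11110011 → 4-byte char (#3). Advance 4.
Byte at offset 11: 0xF3 = 11110011 → 4-byte char (#4). Advance 4.
Byte at offset 15: 0xF3 = 11110011 → 4-byte char (#5). Advance 4.
Byte at offset 19: 0xF1 = 11110001 → 4-byte char (#6). Advance 4.
Byte at offset 23: 0xF0 = 11110000 → 4-byte char (#7). Advance 4.
Byte at offset 27: 0xD9 = 11011001 → 2-byte char (#8). Advance 2.
Byte at offset 29: 0xF3 = 11110011 → 4-byte char (#9). Advance 4.
Byte at offset 33: 0x76 = 01110110 → 1-byte char (#10). Advance 1.
Reached end at offset 34 after 10 code points.

10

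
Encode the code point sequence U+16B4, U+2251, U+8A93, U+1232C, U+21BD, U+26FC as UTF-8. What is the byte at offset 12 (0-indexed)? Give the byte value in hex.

U+16B4 → 3-byte form E1 9A B4 at offsets 0–2.
U+2251 → 3-byte form E2 89 91 at offsets 3–5.
U+8A93 → 3-byte form E8 AA 93 at offsets 6–8.
U+1232C → 4-byte form F0 92 8C AC at offsets 9–12.
Offset 12 falls in char 4's range; it's byte 4 of F0 92 8C AC = 0xAC.

0xAC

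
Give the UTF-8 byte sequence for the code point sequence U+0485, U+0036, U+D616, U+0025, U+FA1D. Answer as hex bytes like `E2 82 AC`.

U+0485: 2-byte form → D2 85.
U+0036: 1-byte form → 36.
U+D616: 3-byte form → ED 98 96.
U+0025: 1-byte form → 25.
U+FA1D: 3-byte form → EF A8 9D.
Concatenated (10 bytes): D2 85 36 ED 98 96 25 EF A8 9D.

D2 85 36 ED 98 96 25 EF A8 9D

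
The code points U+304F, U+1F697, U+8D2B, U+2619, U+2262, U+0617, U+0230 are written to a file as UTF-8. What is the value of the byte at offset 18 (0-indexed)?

0xC8

U+304F → 3-byte form E3 81 8F at offsets 0–2.
U+1F697 → 4-byte form F0 9F 9A 97 at offsets 3–6.
U+8D2B → 3-byte form E8 B4 AB at offsets 7–9.
U+2619 → 3-byte form E2 98 99 at offsets 10–12.
U+2262 → 3-byte form E2 89 A2 at offsets 13–15.
U+0617 → 2-byte form D8 97 at offsets 16–17.
U+0230 → 2-byte form C8 B0 at offsets 18–19.
Offset 18 falls in char 7's range; it's byte 1 of C8 B0 = 0xC8.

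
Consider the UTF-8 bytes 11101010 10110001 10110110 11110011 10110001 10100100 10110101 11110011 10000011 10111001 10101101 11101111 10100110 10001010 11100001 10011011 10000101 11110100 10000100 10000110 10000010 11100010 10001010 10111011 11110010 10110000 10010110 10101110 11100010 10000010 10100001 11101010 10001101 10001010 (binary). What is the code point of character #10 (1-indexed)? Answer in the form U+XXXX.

U+A34A

Offset 0: leading byte 0xEA = 11101010 → 3-byte char #1 = EA B1 B6.
Offset 3: leading byte 0xF3 = 11110011 → 4-byte char #2 = F3 B1 A4 B5.
Offset 7: leading byte 0xF3 = 11110011 → 4-byte char #3 = F3 83 B9 AD.
Offset 11: leading byte 0xEF = 11101111 → 3-byte char #4 = EF A6 8A.
Offset 14: leading byte 0xE1 = 11100001 → 3-byte char #5 = E1 9B 85.
Offset 17: leading byte 0xF4 = 11110100 → 4-byte char #6 = F4 84 86 82.
Offset 21: leading byte 0xE2 = 11100010 → 3-byte char #7 = E2 8A BB.
Offset 24: leading byte 0xF2 = 11110010 → 4-byte char #8 = F2 B0 96 AE.
Offset 28: leading byte 0xE2 = 11100010 → 3-byte char #9 = E2 82 A1.
Offset 31: leading byte 0xEA = 11101010 → 3-byte char #10 = EA 8D 8A.
Leading byte 0xEA = 11101010 matches 1110xxxx → 3-byte sequence.
Byte 1: 0xEA = 11101010, payload 1010 (4 bits).
Byte 2: 0x8D = 10001101 (10xxxxxx ✓), payload 001101.
Byte 3: 0x8A = 10001010 (10xxxxxx ✓), payload 001010.
Concatenate: 1010001101001010 = 0xA34A (16 bits → U+A34A).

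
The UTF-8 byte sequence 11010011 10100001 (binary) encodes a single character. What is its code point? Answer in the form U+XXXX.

U+04E1

Leading byte 0xD3 = 11010011 matches 110xxxxx → 2-byte sequence.
Byte 1: 0xD3 = 11010011, payload 10011 (5 bits).
Byte 2: 0xA1 = 10100001 (10xxxxxx ✓), payload 100001.
Concatenate: 10011100001 = 0x4E1 (11 bits → U+04E1).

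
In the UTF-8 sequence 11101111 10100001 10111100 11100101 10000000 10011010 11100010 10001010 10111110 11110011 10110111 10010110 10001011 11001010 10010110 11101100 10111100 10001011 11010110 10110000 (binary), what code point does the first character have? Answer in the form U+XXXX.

U+F87C

Offset 0: leading byte 0xEF = 11101111 → 3-byte char #1 = EF A1 BC.
Leading byte 0xEF = 11101111 matches 1110xxxx → 3-byte sequence.
Byte 1: 0xEF = 11101111, payload 1111 (4 bits).
Byte 2: 0xA1 = 10100001 (10xxxxxx ✓), payload 100001.
Byte 3: 0xBC = 10111100 (10xxxxxx ✓), payload 111100.
Concatenate: 1111100001111100 = 0xF87C (16 bits → U+F87C).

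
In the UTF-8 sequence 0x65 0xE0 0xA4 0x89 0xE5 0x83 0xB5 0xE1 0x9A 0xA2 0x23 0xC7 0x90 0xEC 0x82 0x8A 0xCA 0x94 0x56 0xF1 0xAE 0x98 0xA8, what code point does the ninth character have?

Offset 0: leading byte 0x65 = 01100101 → 1-byte char #1 = 65.
Offset 1: leading byte 0xE0 = 11100000 → 3-byte char #2 = E0 A4 89.
Offset 4: leading byte 0xE5 = 11100101 → 3-byte char #3 = E5 83 B5.
Offset 7: leading byte 0xE1 = 11100001 → 3-byte char #4 = E1 9A A2.
Offset 10: leading byte 0x23 = 00100011 → 1-byte char #5 = 23.
Offset 11: leading byte 0xC7 = 11000111 → 2-byte char #6 = C7 90.
Offset 13: leading byte 0xEC = 11101100 → 3-byte char #7 = EC 82 8A.
Offset 16: leading byte 0xCA = 11001010 → 2-byte char #8 = CA 94.
Offset 18: leading byte 0x56 = 01010110 → 1-byte char #9 = 56.
Leading byte 0x56 = 01010110 matches 0xxxxxxx → 1-byte sequence.
Byte 1: 0x56 = 01010110, payload 1010110 (7 bits).
Concatenate: 1010110 = 0x56 (7 bits → U+0056).

U+0056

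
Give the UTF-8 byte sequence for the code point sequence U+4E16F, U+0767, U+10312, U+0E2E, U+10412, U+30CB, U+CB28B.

U+4E16F: 4-byte form → F1 8E 85 AF.
U+0767: 2-byte form → DD A7.
U+10312: 4-byte form → F0 90 8C 92.
U+0E2E: 3-byte form → E0 B8 AE.
U+10412: 4-byte form → F0 90 90 92.
U+30CB: 3-byte form → E3 83 8B.
U+CB28B: 4-byte form → F3 8B 8A 8B.
Concatenated (24 bytes): F1 8E 85 AF DD A7 F0 90 8C 92 E0 B8 AE F0 90 90 92 E3 83 8B F3 8B 8A 8B.

F1 8E 85 AF DD A7 F0 90 8C 92 E0 B8 AE F0 90 90 92 E3 83 8B F3 8B 8A 8B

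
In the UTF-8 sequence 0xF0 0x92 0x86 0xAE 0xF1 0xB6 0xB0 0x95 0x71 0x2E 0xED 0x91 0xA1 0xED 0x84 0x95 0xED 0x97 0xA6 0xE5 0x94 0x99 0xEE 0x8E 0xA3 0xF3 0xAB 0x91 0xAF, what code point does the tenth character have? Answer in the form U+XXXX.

Offset 0: leading byte 0xF0 = 11110000 → 4-byte char #1 = F0 92 86 AE.
Offset 4: leading byte 0xF1 = 11110001 → 4-byte char #2 = F1 B6 B0 95.
Offset 8: leading byte 0x71 = 01110001 → 1-byte char #3 = 71.
Offset 9: leading byte 0x2E = 00101110 → 1-byte char #4 = 2E.
Offset 10: leading byte 0xED = 11101101 → 3-byte char #5 = ED 91 A1.
Offset 13: leading byte 0xED = 11101101 → 3-byte char #6 = ED 84 95.
Offset 16: leading byte 0xED = 11101101 → 3-byte char #7 = ED 97 A6.
Offset 19: leading byte 0xE5 = 11100101 → 3-byte char #8 = E5 94 99.
Offset 22: leading byte 0xEE = 11101110 → 3-byte char #9 = EE 8E A3.
Offset 25: leading byte 0xF3 = 11110011 → 4-byte char #10 = F3 AB 91 AF.
Leading byte 0xF3 = 11110011 matches 11110xxx → 4-byte sequence.
Byte 1: 0xF3 = 11110011, payload 011 (3 bits).
Byte 2: 0xAB = 10101011 (10xxxxxx ✓), payload 101011.
Byte 3: 0x91 = 10010001 (10xxxxxx ✓), payload 010001.
Byte 4: 0xAF = 10101111 (10xxxxxx ✓), payload 101111.
Concatenate: 011101011010001101111 = 0xEB46F (21 bits → U+EB46F).

U+EB46F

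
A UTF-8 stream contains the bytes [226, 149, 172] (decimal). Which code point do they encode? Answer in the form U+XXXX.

Leading byte 0xE2 = 11100010 matches 1110xxxx → 3-byte sequence.
Byte 1: 0xE2 = 11100010, payload 0010 (4 bits).
Byte 2: 0x95 = 10010101 (10xxxxxx ✓), payload 010101.
Byte 3: 0xAC = 10101100 (10xxxxxx ✓), payload 101100.
Concatenate: 0010010101101100 = 0x256C (16 bits → U+256C).

U+256C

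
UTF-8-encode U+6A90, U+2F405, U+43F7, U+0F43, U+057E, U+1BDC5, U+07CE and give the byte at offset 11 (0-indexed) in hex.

U+6A90 → 3-byte form E6 AA 90 at offsets 0–2.
U+2F405 → 4-byte form F0 AF 90 85 at offsets 3–6.
U+43F7 → 3-byte form E4 8F B7 at offsets 7–9.
U+0F43 → 3-byte form E0 BD 83 at offsets 10–12.
Offset 11 falls in char 4's range; it's byte 2 of E0 BD 83 = 0xBD.

0xBD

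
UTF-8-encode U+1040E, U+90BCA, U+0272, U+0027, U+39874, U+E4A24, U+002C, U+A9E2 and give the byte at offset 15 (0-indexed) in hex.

0xF3

U+1040E → 4-byte form F0 90 90 8E at offsets 0–3.
U+90BCA → 4-byte form F2 90 AF 8A at offsets 4–7.
U+0272 → 2-byte form C9 B2 at offsets 8–9.
U+0027 → 1-byte form 27 at offsets 10–10.
U+39874 → 4-byte form F0 B9 A1 B4 at offsets 11–14.
U+E4A24 → 4-byte form F3 A4 A8 A4 at offsets 15–18.
Offset 15 falls in char 6's range; it's byte 1 of F3 A4 A8 A4 = 0xF3.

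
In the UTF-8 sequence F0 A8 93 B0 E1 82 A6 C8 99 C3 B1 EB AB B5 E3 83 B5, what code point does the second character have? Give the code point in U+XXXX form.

Offset 0: leading byte 0xF0 = 11110000 → 4-byte char #1 = F0 A8 93 B0.
Offset 4: leading byte 0xE1 = 11100001 → 3-byte char #2 = E1 82 A6.
Leading byte 0xE1 = 11100001 matches 1110xxxx → 3-byte sequence.
Byte 1: 0xE1 = 11100001, payload 0001 (4 bits).
Byte 2: 0x82 = 10000010 (10xxxxxx ✓), payload 000010.
Byte 3: 0xA6 = 10100110 (10xxxxxx ✓), payload 100110.
Concatenate: 0001000010100110 = 0x10A6 (16 bits → U+10A6).

U+10A6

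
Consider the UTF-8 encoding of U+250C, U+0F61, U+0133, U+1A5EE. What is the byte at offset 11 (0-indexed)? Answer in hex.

0xAE

U+250C → 3-byte form E2 94 8C at offsets 0–2.
U+0F61 → 3-byte form E0 BD A1 at offsets 3–5.
U+0133 → 2-byte form C4 B3 at offsets 6–7.
U+1A5EE → 4-byte form F0 9A 97 AE at offsets 8–11.
Offset 11 falls in char 4's range; it's byte 4 of F0 9A 97 AE = 0xAE.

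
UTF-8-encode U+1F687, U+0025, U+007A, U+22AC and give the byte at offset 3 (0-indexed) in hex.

U+1F687 → 4-byte form F0 9F 9A 87 at offsets 0–3.
Offset 3 falls in char 1's range; it's byte 4 of F0 9F 9A 87 = 0x87.

0x87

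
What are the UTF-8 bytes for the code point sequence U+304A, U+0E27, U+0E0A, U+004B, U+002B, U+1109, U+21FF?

U+304A: 3-byte form → E3 81 8A.
U+0E27: 3-byte form → E0 B8 A7.
U+0E0A: 3-byte form → E0 B8 8A.
U+004B: 1-byte form → 4B.
U+002B: 1-byte form → 2B.
U+1109: 3-byte form → E1 84 89.
U+21FF: 3-byte form → E2 87 BF.
Concatenated (17 bytes): E3 81 8A E0 B8 A7 E0 B8 8A 4B 2B E1 84 89 E2 87 BF.

E3 81 8A E0 B8 A7 E0 B8 8A 4B 2B E1 84 89 E2 87 BF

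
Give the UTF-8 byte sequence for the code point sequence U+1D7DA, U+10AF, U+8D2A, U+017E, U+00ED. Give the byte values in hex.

F0 9D 9F 9A E1 82 AF E8 B4 AA C5 BE C3 AD

U+1D7DA: 4-byte form → F0 9D 9F 9A.
U+10AF: 3-byte form → E1 82 AF.
U+8D2A: 3-byte form → E8 B4 AA.
U+017E: 2-byte form → C5 BE.
U+00ED: 2-byte form → C3 AD.
Concatenated (14 bytes): F0 9D 9F 9A E1 82 AF E8 B4 AA C5 BE C3 AD.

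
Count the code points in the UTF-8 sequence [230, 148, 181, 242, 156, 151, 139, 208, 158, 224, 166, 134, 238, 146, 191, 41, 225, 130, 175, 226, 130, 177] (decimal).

Byte at offset 0: 0xE6 = 11100110 → 3-byte char (#1). Advance 3.
Byte at offset 3: 0xF2 = 11110010 → 4-byte char (#2). Advance 4.
Byte at offset 7: 0xD0 = 11010000 → 2-byte char (#3). Advance 2.
Byte at offset 9: 0xE0 = 11100000 → 3-byte char (#4). Advance 3.
Byte at offset 12: 0xEE = 11101110 → 3-byte char (#5). Advance 3.
Byte at offset 15: 0x29 = 00101001 → 1-byte char (#6). Advance 1.
Byte at offset 16: 0xE1 = 11100001 → 3-byte char (#7). Advance 3.
Byte at offset 19: 0xE2 = 11100010 → 3-byte char (#8). Advance 3.
Reached end at offset 22 after 8 code points.

8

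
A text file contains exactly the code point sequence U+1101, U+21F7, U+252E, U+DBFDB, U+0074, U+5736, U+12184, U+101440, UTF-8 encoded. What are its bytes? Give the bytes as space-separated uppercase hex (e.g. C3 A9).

E1 84 81 E2 87 B7 E2 94 AE F3 9B BF 9B 74 E5 9C B6 F0 92 86 84 F4 81 91 80

U+1101: 3-byte form → E1 84 81.
U+21F7: 3-byte form → E2 87 B7.
U+252E: 3-byte form → E2 94 AE.
U+DBFDB: 4-byte form → F3 9B BF 9B.
U+0074: 1-byte form → 74.
U+5736: 3-byte form → E5 9C B6.
U+12184: 4-byte form → F0 92 86 84.
U+101440: 4-byte form → F4 81 91 80.
Concatenated (25 bytes): E1 84 81 E2 87 B7 E2 94 AE F3 9B BF 9B 74 E5 9C B6 F0 92 86 84 F4 81 91 80.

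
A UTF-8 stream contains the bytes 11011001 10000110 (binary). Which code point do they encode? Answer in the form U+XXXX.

U+0646

Leading byte 0xD9 = 11011001 matches 110xxxxx → 2-byte sequence.
Byte 1: 0xD9 = 11011001, payload 11001 (5 bits).
Byte 2: 0x86 = 10000110 (10xxxxxx ✓), payload 000110.
Concatenate: 11001000110 = 0x646 (11 bits → U+0646).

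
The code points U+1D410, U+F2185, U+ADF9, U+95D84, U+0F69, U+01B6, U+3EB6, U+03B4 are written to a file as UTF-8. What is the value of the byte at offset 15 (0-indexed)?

U+1D410 → 4-byte form F0 9D 90 90 at offsets 0–3.
U+F2185 → 4-byte form F3 B2 86 85 at offsets 4–7.
U+ADF9 → 3-byte form EA B7 B9 at offsets 8–10.
U+95D84 → 4-byte form F2 95 B6 84 at offsets 11–14.
U+0F69 → 3-byte form E0 BD A9 at offsets 15–17.
Offset 15 falls in char 5's range; it's byte 1 of E0 BD A9 = 0xE0.

0xE0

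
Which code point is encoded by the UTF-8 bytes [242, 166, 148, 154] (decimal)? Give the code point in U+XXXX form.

U+A651A

Leading byte 0xF2 = 11110010 matches 11110xxx → 4-byte sequence.
Byte 1: 0xF2 = 11110010, payload 010 (3 bits).
Byte 2: 0xA6 = 10100110 (10xxxxxx ✓), payload 100110.
Byte 3: 0x94 = 10010100 (10xxxxxx ✓), payload 010100.
Byte 4: 0x9A = 10011010 (10xxxxxx ✓), payload 011010.
Concatenate: 010100110010100011010 = 0xA651A (21 bits → U+A651A).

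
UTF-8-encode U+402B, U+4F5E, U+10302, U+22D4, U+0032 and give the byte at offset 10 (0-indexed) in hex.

U+402B → 3-byte form E4 80 AB at offsets 0–2.
U+4F5E → 3-byte form E4 BD 9E at offsets 3–5.
U+10302 → 4-byte form F0 90 8C 82 at offsets 6–9.
U+22D4 → 3-byte form E2 8B 94 at offsets 10–12.
Offset 10 falls in char 4's range; it's byte 1 of E2 8B 94 = 0xE2.

0xE2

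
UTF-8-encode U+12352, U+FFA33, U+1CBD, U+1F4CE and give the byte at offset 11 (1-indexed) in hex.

0xBD

1-indexed offset 11 is 0-indexed offset 10.
U+12352 → 4-byte form F0 92 8D 92 at offsets 0–3.
U+FFA33 → 4-byte form F3 BF A8 B3 at offsets 4–7.
U+1CBD → 3-byte form E1 B2 BD at offsets 8–10.
Offset 10 falls in char 3's range; it's byte 3 of E1 B2 BD = 0xBD.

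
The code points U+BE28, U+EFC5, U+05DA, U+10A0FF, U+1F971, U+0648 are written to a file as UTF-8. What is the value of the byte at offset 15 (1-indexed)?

0xA5

1-indexed offset 15 is 0-indexed offset 14.
U+BE28 → 3-byte form EB B8 A8 at offsets 0–2.
U+EFC5 → 3-byte form EE BF 85 at offsets 3–5.
U+05DA → 2-byte form D7 9A at offsets 6–7.
U+10A0FF → 4-byte form F4 8A 83 BF at offsets 8–11.
U+1F971 → 4-byte form F0 9F A5 B1 at offsets 12–15.
Offset 14 falls in char 5's range; it's byte 3 of F0 9F A5 B1 = 0xA5.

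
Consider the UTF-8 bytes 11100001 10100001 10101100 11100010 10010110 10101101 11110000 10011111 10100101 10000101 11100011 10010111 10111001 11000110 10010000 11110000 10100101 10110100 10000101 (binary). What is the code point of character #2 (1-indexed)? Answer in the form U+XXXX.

U+25AD

Offset 0: leading byte 0xE1 = 11100001 → 3-byte char #1 = E1 A1 AC.
Offset 3: leading byte 0xE2 = 11100010 → 3-byte char #2 = E2 96 AD.
Leading byte 0xE2 = 11100010 matches 1110xxxx → 3-byte sequence.
Byte 1: 0xE2 = 11100010, payload 0010 (4 bits).
Byte 2: 0x96 = 10010110 (10xxxxxx ✓), payload 010110.
Byte 3: 0xAD = 10101101 (10xxxxxx ✓), payload 101101.
Concatenate: 0010010110101101 = 0x25AD (16 bits → U+25AD).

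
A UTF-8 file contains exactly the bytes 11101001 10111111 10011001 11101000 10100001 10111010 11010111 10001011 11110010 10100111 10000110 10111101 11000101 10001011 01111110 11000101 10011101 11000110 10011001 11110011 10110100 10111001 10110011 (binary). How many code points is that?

9

Byte at offset 0: 0xE9 = 11101001 → 3-byte char (#1). Advance 3.
Byte at offset 3: 0xE8 = 11101000 → 3-byte char (#2). Advance 3.
Byte at offset 6: 0xD7 = 11010111 → 2-byte char (#3). Advance 2.
Byte at offset 8: 0xF2 = 11110010 → 4-byte char (#4). Advance 4.
Byte at offset 12: 0xC5 = 11000101 → 2-byte char (#5). Advance 2.
Byte at offset 14: 0x7E = 01111110 → 1-byte char (#6). Advance 1.
Byte at offset 15: 0xC5 = 11000101 → 2-byte char (#7). Advance 2.
Byte at offset 17: 0xC6 = 11000110 → 2-byte char (#8). Advance 2.
Byte at offset 19: 0xF3 = 11110011 → 4-byte char (#9). Advance 4.
Reached end at offset 23 after 9 code points.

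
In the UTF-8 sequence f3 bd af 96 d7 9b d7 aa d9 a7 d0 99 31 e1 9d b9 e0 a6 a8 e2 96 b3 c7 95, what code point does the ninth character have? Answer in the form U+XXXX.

U+25B3

Offset 0: leading byte 0xF3 = 11110011 → 4-byte char #1 = F3 BD AF 96.
Offset 4: leading byte 0xD7 = 11010111 → 2-byte char #2 = D7 9B.
Offset 6: leading byte 0xD7 = 11010111 → 2-byte char #3 = D7 AA.
Offset 8: leading byte 0xD9 = 11011001 → 2-byte char #4 = D9 A7.
Offset 10: leading byte 0xD0 = 11010000 → 2-byte char #5 = D0 99.
Offset 12: leading byte 0x31 = 00110001 → 1-byte char #6 = 31.
Offset 13: leading byte 0xE1 = 11100001 → 3-byte char #7 = E1 9D B9.
Offset 16: leading byte 0xE0 = 11100000 → 3-byte char #8 = E0 A6 A8.
Offset 19: leading byte 0xE2 = 11100010 → 3-byte char #9 = E2 96 B3.
Leading byte 0xE2 = 11100010 matches 1110xxxx → 3-byte sequence.
Byte 1: 0xE2 = 11100010, payload 0010 (4 bits).
Byte 2: 0x96 = 10010110 (10xxxxxx ✓), payload 010110.
Byte 3: 0xB3 = 10110011 (10xxxxxx ✓), payload 110011.
Concatenate: 0010010110110011 = 0x25B3 (16 bits → U+25B3).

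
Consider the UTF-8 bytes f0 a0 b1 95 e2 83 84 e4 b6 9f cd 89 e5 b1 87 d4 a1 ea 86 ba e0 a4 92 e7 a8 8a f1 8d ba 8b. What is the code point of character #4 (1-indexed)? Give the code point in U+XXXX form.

U+0349

Offset 0: leading byte 0xF0 = 11110000 → 4-byte char #1 = F0 A0 B1 95.
Offset 4: leading byte 0xE2 = 11100010 → 3-byte char #2 = E2 83 84.
Offset 7: leading byte 0xE4 = 11100100 → 3-byte char #3 = E4 B6 9F.
Offset 10: leading byte 0xCD = 11001101 → 2-byte char #4 = CD 89.
Leading byte 0xCD = 11001101 matches 110xxxxx → 2-byte sequence.
Byte 1: 0xCD = 11001101, payload 01101 (5 bits).
Byte 2: 0x89 = 10001001 (10xxxxxx ✓), payload 001001.
Concatenate: 01101001001 = 0x349 (11 bits → U+0349).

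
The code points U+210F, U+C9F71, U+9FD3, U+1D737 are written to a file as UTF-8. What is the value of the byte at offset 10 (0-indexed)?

U+210F → 3-byte form E2 84 8F at offsets 0–2.
U+C9F71 → 4-byte form F3 89 BD B1 at offsets 3–6.
U+9FD3 → 3-byte form E9 BF 93 at offsets 7–9.
U+1D737 → 4-byte form F0 9D 9C B7 at offsets 10–13.
Offset 10 falls in char 4's range; it's byte 1 of F0 9D 9C B7 = 0xF0.

0xF0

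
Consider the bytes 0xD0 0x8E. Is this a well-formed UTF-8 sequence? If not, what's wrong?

valid

Leading byte 0xD0 = 11010000 → 2-byte form.
Continuation bytes 0x8E=10001110 all match 10xxxxxx.
Decoded value 0x40E is ≥ 0x80 (shortest form) and not a surrogate.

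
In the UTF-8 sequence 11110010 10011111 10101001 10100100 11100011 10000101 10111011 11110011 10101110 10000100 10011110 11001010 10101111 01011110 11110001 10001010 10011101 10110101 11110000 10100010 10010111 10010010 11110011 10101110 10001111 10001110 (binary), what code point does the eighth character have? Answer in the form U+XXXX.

Offset 0: leading byte 0xF2 = 11110010 → 4-byte char #1 = F2 9F A9 A4.
Offset 4: leading byte 0xE3 = 11100011 → 3-byte char #2 = E3 85 BB.
Offset 7: leading byte 0xF3 = 11110011 → 4-byte char #3 = F3 AE 84 9E.
Offset 11: leading byte 0xCA = 11001010 → 2-byte char #4 = CA AF.
Offset 13: leading byte 0x5E = 01011110 → 1-byte char #5 = 5E.
Offset 14: leading byte 0xF1 = 11110001 → 4-byte char #6 = F1 8A 9D B5.
Offset 18: leading byte 0xF0 = 11110000 → 4-byte char #7 = F0 A2 97 92.
Offset 22: leading byte 0xF3 = 11110011 → 4-byte char #8 = F3 AE 8F 8E.
Leading byte 0xF3 = 11110011 matches 11110xxx → 4-byte sequence.
Byte 1: 0xF3 = 11110011, payload 011 (3 bits).
Byte 2: 0xAE = 10101110 (10xxxxxx ✓), payload 101110.
Byte 3: 0x8F = 10001111 (10xxxxxx ✓), payload 001111.
Byte 4: 0x8E = 10001110 (10xxxxxx ✓), payload 001110.
Concatenate: 011101110001111001110 = 0xEE3CE (21 bits → U+EE3CE).

U+EE3CE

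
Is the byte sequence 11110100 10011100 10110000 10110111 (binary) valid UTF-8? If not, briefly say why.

invalid (encodes a value above U+10FFFF)

Leading byte 0xF4 = 11110100 → 4-byte form.
Payload = 0x11CC37, which exceeds U+10FFFF, the maximum Unicode code point. (Leading bytes F5–FF, or F4 followed by ≥ 0x90, are invalid.)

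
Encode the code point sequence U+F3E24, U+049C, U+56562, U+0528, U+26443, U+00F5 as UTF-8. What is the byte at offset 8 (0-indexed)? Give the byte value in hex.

U+F3E24 → 4-byte form F3 B3 B8 A4 at offsets 0–3.
U+049C → 2-byte form D2 9C at offsets 4–5.
U+56562 → 4-byte form F1 96 95 A2 at offsets 6–9.
Offset 8 falls in char 3's range; it's byte 3 of F1 96 95 A2 = 0x95.

0x95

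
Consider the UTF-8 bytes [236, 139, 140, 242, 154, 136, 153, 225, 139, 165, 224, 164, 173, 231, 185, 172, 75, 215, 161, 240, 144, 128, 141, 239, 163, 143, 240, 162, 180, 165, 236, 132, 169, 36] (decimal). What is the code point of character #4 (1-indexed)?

U+092D

Offset 0: leading byte 0xEC = 11101100 → 3-byte char #1 = EC 8B 8C.
Offset 3: leading byte 0xF2 = 11110010 → 4-byte char #2 = F2 9A 88 99.
Offset 7: leading byte 0xE1 = 11100001 → 3-byte char #3 = E1 8B A5.
Offset 10: leading byte 0xE0 = 11100000 → 3-byte char #4 = E0 A4 AD.
Leading byte 0xE0 = 11100000 matches 1110xxxx → 3-byte sequence.
Byte 1: 0xE0 = 11100000, payload 0000 (4 bits).
Byte 2: 0xA4 = 10100100 (10xxxxxx ✓), payload 100100.
Byte 3: 0xAD = 10101101 (10xxxxxx ✓), payload 101101.
Concatenate: 0000100100101101 = 0x92D (16 bits → U+092D).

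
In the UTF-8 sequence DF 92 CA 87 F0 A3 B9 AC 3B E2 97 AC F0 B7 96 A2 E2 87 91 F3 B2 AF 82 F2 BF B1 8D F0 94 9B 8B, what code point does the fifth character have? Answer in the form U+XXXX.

Offset 0: leading byte 0xDF = 11011111 → 2-byte char #1 = DF 92.
Offset 2: leading byte 0xCA = 11001010 → 2-byte char #2 = CA 87.
Offset 4: leading byte 0xF0 = 11110000 → 4-byte char #3 = F0 A3 B9 AC.
Offset 8: leading byte 0x3B = 00111011 → 1-byte char #4 = 3B.
Offset 9: leading byte 0xE2 = 11100010 → 3-byte char #5 = E2 97 AC.
Leading byte 0xE2 = 11100010 matches 1110xxxx → 3-byte sequence.
Byte 1: 0xE2 = 11100010, payload 0010 (4 bits).
Byte 2: 0x97 = 10010111 (10xxxxxx ✓), payload 010111.
Byte 3: 0xAC = 10101100 (10xxxxxx ✓), payload 101100.
Concatenate: 0010010111101100 = 0x25EC (16 bits → U+25EC).

U+25EC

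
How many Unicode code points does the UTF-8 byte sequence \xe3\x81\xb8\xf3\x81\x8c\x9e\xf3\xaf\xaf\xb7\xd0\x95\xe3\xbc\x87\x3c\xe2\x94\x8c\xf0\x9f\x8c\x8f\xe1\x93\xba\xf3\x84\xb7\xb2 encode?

10

Byte at offset 0: 0xE3 = 11100011 → 3-byte char (#1). Advance 3.
Byte at offset 3: 0xF3 = 11110011 → 4-byte char (#2). Advance 4.
Byte at offset 7: 0xF3 = 11110011 → 4-byte char (#3). Advance 4.
Byte at offset 11: 0xD0 = 11010000 → 2-byte char (#4). Advance 2.
Byte at offset 13: 0xE3 = 11100011 → 3-byte char (#5). Advance 3.
Byte at offset 16: 0x3C = 00111100 → 1-byte char (#6). Advance 1.
Byte at offset 17: 0xE2 = 11100010 → 3-byte char (#7). Advance 3.
Byte at offset 20: 0xF0 = 11110000 → 4-byte char (#8). Advance 4.
Byte at offset 24: 0xE1 = 11100001 → 3-byte char (#9). Advance 3.
Byte at offset 27: 0xF3 = 11110011 → 4-byte char (#10). Advance 4.
Reached end at offset 31 after 10 code points.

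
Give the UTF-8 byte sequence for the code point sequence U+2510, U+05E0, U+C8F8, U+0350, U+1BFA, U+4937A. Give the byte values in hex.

U+2510: 3-byte form → E2 94 90.
U+05E0: 2-byte form → D7 A0.
U+C8F8: 3-byte form → EC A3 B8.
U+0350: 2-byte form → CD 90.
U+1BFA: 3-byte form → E1 AF BA.
U+4937A: 4-byte form → F1 89 8D BA.
Concatenated (17 bytes): E2 94 90 D7 A0 EC A3 B8 CD 90 E1 AF BA F1 89 8D BA.

E2 94 90 D7 A0 EC A3 B8 CD 90 E1 AF BA F1 89 8D BA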